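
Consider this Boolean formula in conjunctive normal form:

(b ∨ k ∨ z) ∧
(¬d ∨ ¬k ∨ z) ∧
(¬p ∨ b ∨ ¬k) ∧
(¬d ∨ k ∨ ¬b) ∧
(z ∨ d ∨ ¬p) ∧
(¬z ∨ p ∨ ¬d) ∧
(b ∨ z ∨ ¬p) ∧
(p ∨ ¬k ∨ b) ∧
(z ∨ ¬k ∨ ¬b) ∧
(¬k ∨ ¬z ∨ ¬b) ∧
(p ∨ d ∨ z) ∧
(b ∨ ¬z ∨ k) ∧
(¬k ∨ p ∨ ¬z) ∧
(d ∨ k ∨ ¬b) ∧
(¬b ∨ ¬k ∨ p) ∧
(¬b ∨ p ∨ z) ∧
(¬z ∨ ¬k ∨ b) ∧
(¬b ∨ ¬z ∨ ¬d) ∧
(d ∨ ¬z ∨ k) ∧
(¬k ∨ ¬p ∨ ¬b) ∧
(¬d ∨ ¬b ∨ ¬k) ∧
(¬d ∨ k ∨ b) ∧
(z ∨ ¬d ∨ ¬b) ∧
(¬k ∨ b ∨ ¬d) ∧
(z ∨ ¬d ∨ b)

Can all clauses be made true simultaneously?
No

No, the formula is not satisfiable.

No assignment of truth values to the variables can make all 25 clauses true simultaneously.

The formula is UNSAT (unsatisfiable).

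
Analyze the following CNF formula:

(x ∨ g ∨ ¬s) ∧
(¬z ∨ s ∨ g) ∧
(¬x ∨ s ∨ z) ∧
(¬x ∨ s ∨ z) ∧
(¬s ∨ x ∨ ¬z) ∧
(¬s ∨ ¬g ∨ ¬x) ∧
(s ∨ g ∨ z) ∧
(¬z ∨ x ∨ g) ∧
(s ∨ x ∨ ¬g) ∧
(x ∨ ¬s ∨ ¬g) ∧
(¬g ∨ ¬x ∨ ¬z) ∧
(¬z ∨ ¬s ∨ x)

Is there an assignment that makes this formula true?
Yes

Yes, the formula is satisfiable.

One satisfying assignment is: z=False, g=False, x=True, s=True

Verification: With this assignment, all 12 clauses evaluate to true.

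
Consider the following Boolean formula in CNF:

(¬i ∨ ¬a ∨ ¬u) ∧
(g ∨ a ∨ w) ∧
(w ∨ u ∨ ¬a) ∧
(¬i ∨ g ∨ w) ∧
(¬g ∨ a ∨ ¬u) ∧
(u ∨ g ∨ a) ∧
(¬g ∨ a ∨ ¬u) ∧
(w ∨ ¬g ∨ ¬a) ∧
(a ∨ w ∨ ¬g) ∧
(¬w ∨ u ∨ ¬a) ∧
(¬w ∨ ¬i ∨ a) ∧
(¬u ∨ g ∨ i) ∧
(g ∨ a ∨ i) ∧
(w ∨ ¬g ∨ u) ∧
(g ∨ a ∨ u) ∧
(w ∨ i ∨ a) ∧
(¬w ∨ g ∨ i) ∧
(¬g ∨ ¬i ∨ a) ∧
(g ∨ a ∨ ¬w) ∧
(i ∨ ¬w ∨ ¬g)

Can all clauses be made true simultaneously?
No

No, the formula is not satisfiable.

No assignment of truth values to the variables can make all 20 clauses true simultaneously.

The formula is UNSAT (unsatisfiable).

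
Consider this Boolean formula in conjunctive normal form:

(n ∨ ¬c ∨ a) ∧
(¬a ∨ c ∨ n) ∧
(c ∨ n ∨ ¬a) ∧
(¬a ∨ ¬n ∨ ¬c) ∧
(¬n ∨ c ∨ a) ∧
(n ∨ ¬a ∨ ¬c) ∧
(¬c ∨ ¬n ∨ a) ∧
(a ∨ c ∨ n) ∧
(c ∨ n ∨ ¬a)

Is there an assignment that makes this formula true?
Yes

Yes, the formula is satisfiable.

One satisfying assignment is: n=True, c=False, a=True

Verification: With this assignment, all 9 clauses evaluate to true.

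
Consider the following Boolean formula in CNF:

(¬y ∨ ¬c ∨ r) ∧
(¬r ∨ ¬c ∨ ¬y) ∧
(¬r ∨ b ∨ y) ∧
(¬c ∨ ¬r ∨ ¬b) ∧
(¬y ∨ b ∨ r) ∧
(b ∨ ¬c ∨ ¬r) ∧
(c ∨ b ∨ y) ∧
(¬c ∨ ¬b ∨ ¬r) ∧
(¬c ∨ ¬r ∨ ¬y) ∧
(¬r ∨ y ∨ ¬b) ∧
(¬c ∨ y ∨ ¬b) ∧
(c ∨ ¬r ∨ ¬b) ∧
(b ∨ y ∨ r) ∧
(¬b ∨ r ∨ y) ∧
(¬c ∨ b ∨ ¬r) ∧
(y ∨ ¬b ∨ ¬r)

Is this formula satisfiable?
Yes

Yes, the formula is satisfiable.

One satisfying assignment is: c=False, b=False, r=True, y=True

Verification: With this assignment, all 16 clauses evaluate to true.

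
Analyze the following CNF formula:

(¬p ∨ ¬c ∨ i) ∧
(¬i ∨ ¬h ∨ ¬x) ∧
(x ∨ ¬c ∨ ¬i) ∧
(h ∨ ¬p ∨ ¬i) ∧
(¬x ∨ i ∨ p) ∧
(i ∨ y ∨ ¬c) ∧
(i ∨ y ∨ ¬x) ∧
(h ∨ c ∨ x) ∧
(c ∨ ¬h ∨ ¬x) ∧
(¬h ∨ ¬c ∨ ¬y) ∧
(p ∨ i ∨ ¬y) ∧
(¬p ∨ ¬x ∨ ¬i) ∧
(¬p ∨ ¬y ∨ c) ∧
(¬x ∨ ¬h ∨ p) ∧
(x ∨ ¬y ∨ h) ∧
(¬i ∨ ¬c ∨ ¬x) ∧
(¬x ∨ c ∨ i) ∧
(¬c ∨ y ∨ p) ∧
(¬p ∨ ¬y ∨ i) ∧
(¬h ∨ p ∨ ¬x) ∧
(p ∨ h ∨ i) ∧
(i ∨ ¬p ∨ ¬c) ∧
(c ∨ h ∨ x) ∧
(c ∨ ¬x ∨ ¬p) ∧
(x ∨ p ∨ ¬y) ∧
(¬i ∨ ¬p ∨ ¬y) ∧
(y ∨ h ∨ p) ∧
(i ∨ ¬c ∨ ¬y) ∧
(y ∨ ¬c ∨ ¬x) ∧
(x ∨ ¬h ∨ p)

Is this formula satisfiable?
Yes

Yes, the formula is satisfiable.

One satisfying assignment is: h=True, p=True, i=True, x=False, c=False, y=False

Verification: With this assignment, all 30 clauses evaluate to true.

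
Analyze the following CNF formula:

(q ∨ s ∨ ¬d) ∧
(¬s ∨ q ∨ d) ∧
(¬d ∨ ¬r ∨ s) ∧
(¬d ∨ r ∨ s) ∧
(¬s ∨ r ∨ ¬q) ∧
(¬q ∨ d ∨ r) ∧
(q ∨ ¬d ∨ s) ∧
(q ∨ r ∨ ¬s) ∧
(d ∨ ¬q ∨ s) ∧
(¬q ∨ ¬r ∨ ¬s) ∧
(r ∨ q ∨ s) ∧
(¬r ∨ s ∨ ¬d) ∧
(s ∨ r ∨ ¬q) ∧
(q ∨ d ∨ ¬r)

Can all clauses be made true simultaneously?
Yes

Yes, the formula is satisfiable.

One satisfying assignment is: d=True, r=True, s=True, q=False

Verification: With this assignment, all 14 clauses evaluate to true.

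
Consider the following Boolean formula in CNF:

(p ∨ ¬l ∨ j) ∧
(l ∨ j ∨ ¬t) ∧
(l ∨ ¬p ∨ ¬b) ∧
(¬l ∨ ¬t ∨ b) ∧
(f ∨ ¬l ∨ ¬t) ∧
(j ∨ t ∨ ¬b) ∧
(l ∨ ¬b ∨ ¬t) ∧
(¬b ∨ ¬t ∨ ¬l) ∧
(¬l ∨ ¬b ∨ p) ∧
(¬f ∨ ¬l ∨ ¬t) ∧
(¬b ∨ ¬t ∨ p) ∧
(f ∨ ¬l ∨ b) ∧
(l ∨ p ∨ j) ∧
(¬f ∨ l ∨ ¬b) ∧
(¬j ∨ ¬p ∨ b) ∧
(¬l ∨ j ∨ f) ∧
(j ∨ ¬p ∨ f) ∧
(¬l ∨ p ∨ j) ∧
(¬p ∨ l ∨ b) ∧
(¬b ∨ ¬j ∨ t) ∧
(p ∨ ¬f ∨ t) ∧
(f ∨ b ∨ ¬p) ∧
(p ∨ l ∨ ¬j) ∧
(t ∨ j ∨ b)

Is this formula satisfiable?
No

No, the formula is not satisfiable.

No assignment of truth values to the variables can make all 24 clauses true simultaneously.

The formula is UNSAT (unsatisfiable).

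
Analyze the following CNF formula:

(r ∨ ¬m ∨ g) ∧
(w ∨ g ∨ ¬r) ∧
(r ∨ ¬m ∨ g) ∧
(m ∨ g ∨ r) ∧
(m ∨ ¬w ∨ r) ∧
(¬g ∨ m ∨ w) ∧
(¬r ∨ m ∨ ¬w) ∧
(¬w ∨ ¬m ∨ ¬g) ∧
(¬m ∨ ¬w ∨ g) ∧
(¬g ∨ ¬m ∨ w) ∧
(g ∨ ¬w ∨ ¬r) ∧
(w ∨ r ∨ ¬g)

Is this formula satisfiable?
No

No, the formula is not satisfiable.

No assignment of truth values to the variables can make all 12 clauses true simultaneously.

The formula is UNSAT (unsatisfiable).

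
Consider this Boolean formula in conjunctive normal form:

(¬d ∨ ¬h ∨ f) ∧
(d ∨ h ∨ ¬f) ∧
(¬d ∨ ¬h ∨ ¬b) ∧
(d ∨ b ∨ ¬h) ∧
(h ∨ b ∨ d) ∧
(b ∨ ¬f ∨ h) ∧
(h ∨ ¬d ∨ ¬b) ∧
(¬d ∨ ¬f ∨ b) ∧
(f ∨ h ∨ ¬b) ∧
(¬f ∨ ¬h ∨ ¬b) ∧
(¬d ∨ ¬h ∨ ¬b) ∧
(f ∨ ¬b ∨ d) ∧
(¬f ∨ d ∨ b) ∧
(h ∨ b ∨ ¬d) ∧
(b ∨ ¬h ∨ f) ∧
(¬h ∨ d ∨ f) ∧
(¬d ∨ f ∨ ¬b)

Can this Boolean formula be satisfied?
No

No, the formula is not satisfiable.

No assignment of truth values to the variables can make all 17 clauses true simultaneously.

The formula is UNSAT (unsatisfiable).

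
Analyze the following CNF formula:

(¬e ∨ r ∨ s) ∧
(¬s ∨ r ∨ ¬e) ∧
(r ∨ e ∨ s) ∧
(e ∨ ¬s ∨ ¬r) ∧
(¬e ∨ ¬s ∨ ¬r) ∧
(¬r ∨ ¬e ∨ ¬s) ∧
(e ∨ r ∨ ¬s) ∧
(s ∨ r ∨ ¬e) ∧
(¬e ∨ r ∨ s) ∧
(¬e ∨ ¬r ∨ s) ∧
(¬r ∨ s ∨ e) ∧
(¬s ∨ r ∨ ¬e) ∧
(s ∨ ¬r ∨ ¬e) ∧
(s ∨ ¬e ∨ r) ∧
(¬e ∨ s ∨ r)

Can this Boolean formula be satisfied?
No

No, the formula is not satisfiable.

No assignment of truth values to the variables can make all 15 clauses true simultaneously.

The formula is UNSAT (unsatisfiable).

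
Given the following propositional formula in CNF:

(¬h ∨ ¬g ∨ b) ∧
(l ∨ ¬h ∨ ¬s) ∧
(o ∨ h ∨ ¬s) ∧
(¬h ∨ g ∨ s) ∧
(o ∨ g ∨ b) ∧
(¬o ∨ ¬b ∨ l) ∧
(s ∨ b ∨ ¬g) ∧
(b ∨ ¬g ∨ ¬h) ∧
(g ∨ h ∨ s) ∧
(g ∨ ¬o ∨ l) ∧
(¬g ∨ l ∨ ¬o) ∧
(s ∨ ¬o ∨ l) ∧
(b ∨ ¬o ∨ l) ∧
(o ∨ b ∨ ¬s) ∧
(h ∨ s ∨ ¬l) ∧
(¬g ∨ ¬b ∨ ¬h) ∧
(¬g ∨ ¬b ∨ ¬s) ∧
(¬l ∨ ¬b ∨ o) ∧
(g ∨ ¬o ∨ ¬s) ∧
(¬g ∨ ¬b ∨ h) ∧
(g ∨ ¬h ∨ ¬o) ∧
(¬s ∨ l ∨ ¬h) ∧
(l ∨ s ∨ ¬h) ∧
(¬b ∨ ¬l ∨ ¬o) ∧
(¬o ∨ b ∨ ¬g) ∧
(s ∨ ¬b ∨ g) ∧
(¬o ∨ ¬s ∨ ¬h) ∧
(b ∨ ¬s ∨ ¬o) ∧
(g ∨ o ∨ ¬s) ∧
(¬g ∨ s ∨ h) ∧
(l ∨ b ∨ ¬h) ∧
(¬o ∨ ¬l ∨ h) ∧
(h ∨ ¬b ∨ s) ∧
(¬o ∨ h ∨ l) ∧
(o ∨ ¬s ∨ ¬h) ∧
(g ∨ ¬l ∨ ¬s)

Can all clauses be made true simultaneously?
No

No, the formula is not satisfiable.

No assignment of truth values to the variables can make all 36 clauses true simultaneously.

The formula is UNSAT (unsatisfiable).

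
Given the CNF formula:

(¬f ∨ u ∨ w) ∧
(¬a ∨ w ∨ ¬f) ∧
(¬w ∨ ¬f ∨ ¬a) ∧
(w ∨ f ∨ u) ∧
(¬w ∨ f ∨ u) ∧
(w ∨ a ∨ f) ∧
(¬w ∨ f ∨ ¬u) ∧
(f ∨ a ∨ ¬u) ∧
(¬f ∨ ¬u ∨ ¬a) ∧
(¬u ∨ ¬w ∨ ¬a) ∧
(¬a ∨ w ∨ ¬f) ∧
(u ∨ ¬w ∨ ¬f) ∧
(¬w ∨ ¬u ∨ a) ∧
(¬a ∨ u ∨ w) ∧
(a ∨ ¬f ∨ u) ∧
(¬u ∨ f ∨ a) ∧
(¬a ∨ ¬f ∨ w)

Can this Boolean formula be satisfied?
Yes

Yes, the formula is satisfiable.

One satisfying assignment is: w=False, u=True, a=False, f=True

Verification: With this assignment, all 17 clauses evaluate to true.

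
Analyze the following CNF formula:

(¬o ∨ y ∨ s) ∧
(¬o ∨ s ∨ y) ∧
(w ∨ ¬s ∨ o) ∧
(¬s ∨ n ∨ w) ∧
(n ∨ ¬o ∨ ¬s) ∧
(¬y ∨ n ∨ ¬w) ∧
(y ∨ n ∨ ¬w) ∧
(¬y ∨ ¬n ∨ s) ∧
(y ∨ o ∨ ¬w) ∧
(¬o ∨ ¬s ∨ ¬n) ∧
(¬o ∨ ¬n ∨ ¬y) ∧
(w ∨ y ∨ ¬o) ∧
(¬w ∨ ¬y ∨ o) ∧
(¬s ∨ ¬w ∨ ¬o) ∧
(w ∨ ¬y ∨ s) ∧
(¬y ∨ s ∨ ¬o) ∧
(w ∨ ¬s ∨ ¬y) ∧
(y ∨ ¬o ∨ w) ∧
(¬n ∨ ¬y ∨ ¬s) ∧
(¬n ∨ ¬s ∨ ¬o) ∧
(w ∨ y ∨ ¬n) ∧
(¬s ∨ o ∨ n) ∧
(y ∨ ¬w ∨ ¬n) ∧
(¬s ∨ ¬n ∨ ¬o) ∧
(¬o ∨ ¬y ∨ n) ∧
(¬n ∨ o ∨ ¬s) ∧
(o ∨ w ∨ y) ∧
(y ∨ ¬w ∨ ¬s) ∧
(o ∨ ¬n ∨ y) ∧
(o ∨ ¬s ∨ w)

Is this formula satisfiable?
No

No, the formula is not satisfiable.

No assignment of truth values to the variables can make all 30 clauses true simultaneously.

The formula is UNSAT (unsatisfiable).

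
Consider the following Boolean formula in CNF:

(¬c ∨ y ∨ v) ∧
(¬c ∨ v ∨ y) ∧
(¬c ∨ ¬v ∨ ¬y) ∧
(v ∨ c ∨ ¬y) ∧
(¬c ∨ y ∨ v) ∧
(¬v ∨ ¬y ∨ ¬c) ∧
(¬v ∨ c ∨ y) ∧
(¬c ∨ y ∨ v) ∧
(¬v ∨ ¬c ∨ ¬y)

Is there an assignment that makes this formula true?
Yes

Yes, the formula is satisfiable.

One satisfying assignment is: v=False, y=False, c=False

Verification: With this assignment, all 9 clauses evaluate to true.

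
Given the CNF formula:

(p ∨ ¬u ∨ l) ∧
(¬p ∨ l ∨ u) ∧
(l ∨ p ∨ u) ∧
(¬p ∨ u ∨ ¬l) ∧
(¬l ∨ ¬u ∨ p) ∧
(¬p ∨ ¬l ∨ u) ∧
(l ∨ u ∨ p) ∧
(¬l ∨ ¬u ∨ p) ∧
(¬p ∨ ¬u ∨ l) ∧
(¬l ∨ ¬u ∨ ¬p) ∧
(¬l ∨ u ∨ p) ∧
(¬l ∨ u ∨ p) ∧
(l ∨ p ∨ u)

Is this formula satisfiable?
No

No, the formula is not satisfiable.

No assignment of truth values to the variables can make all 13 clauses true simultaneously.

The formula is UNSAT (unsatisfiable).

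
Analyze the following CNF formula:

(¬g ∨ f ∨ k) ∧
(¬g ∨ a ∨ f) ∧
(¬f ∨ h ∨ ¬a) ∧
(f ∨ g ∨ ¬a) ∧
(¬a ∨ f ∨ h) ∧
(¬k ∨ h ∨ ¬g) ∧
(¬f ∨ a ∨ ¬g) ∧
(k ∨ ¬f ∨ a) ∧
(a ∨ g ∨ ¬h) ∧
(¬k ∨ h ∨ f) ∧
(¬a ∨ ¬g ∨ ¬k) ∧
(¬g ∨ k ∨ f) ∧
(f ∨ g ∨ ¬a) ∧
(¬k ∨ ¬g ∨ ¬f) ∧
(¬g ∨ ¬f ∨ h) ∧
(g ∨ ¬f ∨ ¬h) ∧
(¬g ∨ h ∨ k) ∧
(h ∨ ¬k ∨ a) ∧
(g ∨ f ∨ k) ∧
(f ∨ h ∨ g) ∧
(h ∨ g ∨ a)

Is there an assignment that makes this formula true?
Yes

Yes, the formula is satisfiable.

One satisfying assignment is: f=True, h=True, k=False, g=True, a=True

Verification: With this assignment, all 21 clauses evaluate to true.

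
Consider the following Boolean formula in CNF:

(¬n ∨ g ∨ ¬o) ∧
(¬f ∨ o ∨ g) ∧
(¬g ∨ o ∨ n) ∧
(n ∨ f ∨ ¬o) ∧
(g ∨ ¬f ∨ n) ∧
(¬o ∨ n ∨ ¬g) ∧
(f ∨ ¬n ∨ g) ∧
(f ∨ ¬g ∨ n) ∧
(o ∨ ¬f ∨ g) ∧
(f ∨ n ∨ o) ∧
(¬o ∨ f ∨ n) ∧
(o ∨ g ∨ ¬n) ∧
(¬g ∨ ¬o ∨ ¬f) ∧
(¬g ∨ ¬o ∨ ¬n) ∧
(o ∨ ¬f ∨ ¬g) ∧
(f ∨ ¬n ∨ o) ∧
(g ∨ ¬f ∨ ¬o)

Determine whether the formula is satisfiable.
No

No, the formula is not satisfiable.

No assignment of truth values to the variables can make all 17 clauses true simultaneously.

The formula is UNSAT (unsatisfiable).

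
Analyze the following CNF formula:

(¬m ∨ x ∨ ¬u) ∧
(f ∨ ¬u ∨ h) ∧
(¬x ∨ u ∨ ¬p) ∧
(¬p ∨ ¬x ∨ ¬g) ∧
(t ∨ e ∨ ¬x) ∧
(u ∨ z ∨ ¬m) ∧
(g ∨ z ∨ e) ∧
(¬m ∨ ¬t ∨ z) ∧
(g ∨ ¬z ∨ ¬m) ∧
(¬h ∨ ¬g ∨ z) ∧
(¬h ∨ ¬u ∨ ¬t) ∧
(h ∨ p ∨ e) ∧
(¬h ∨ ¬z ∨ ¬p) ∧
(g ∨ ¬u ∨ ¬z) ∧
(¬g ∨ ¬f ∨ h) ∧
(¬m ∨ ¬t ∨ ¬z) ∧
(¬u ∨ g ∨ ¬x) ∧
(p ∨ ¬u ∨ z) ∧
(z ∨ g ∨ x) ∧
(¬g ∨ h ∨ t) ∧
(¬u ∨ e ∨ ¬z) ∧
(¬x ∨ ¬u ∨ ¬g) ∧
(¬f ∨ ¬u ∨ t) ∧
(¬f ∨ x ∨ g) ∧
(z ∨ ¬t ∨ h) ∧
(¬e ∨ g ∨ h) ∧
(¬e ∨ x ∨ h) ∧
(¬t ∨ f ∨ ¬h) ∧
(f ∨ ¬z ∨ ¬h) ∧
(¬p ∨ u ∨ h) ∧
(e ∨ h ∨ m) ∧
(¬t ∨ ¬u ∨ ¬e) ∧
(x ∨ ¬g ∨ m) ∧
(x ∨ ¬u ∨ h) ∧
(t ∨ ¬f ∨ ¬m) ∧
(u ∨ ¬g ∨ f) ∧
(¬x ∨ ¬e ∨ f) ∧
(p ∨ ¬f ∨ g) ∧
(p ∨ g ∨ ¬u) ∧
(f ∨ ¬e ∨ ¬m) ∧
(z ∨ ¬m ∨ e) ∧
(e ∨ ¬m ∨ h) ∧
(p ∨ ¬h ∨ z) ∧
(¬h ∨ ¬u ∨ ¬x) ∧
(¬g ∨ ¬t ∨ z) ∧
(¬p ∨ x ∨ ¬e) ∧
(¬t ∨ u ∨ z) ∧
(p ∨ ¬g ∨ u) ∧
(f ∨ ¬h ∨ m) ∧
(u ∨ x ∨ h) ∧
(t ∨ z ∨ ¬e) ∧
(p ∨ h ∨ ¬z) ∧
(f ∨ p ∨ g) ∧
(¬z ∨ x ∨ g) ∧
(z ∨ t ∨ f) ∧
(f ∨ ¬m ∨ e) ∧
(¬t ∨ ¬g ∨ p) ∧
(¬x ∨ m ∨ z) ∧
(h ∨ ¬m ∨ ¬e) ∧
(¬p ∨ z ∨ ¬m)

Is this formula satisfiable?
No

No, the formula is not satisfiable.

No assignment of truth values to the variables can make all 60 clauses true simultaneously.

The formula is UNSAT (unsatisfiable).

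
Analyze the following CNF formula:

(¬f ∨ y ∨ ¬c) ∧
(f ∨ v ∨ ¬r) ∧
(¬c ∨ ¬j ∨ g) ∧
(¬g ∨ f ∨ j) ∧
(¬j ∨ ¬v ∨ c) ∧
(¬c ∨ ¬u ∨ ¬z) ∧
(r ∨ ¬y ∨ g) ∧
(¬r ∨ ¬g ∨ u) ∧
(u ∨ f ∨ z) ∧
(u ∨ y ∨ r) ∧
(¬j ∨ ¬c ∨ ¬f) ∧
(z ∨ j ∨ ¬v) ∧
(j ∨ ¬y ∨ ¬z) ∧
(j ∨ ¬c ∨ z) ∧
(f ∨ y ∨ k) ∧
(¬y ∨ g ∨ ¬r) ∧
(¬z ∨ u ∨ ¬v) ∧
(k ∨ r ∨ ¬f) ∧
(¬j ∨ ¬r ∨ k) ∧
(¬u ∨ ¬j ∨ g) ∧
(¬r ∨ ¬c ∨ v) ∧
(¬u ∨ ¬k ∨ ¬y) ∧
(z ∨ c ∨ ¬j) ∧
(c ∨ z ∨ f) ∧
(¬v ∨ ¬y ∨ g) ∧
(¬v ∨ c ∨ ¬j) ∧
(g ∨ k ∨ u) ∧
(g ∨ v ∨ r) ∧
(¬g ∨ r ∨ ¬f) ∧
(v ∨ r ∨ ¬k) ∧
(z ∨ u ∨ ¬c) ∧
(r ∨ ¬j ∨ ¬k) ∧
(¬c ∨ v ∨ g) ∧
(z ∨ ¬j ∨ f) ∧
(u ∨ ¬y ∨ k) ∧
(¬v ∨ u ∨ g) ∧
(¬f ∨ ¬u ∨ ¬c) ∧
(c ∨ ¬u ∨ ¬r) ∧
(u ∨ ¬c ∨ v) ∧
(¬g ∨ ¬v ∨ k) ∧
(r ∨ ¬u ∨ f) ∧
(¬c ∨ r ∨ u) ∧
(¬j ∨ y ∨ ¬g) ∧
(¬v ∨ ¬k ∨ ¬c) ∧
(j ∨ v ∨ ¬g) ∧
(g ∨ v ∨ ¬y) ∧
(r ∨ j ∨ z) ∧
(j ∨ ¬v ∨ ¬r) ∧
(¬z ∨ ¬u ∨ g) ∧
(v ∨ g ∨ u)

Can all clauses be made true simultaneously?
No

No, the formula is not satisfiable.

No assignment of truth values to the variables can make all 50 clauses true simultaneously.

The formula is UNSAT (unsatisfiable).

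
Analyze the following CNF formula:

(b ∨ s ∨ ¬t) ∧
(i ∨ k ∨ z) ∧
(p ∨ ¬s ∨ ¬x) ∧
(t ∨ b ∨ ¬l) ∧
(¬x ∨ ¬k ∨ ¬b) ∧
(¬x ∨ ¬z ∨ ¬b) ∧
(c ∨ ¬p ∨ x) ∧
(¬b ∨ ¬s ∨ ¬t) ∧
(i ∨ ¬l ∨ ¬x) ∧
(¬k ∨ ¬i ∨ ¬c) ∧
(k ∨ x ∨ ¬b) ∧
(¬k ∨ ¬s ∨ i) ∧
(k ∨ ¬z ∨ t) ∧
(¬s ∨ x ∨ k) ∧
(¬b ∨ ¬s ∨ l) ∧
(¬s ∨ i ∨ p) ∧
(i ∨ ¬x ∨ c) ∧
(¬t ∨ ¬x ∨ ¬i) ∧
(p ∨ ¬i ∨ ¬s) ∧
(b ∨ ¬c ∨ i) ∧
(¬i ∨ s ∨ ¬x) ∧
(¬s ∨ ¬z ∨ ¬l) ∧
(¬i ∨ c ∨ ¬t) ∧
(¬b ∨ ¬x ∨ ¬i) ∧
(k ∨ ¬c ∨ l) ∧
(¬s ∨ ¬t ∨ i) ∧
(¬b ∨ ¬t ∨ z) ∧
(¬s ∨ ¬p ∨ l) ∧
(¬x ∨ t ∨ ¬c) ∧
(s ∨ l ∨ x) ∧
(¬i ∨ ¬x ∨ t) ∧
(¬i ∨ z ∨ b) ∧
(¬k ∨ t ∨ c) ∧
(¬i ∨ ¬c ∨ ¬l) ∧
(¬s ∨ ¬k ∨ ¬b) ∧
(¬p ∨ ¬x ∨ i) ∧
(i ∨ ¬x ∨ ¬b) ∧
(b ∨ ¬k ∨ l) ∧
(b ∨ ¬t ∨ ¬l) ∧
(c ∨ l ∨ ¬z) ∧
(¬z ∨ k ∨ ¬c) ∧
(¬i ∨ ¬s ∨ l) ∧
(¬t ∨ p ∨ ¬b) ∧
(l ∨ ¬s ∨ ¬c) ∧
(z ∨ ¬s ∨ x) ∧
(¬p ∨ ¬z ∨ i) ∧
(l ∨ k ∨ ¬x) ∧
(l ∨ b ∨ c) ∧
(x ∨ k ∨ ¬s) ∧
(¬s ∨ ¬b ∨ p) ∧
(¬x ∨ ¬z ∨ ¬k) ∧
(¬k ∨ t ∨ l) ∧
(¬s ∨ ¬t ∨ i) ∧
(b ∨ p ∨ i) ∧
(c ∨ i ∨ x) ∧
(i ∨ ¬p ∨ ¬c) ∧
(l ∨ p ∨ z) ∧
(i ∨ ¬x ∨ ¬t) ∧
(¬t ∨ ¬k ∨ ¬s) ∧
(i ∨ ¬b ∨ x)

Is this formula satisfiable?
No

No, the formula is not satisfiable.

No assignment of truth values to the variables can make all 60 clauses true simultaneously.

The formula is UNSAT (unsatisfiable).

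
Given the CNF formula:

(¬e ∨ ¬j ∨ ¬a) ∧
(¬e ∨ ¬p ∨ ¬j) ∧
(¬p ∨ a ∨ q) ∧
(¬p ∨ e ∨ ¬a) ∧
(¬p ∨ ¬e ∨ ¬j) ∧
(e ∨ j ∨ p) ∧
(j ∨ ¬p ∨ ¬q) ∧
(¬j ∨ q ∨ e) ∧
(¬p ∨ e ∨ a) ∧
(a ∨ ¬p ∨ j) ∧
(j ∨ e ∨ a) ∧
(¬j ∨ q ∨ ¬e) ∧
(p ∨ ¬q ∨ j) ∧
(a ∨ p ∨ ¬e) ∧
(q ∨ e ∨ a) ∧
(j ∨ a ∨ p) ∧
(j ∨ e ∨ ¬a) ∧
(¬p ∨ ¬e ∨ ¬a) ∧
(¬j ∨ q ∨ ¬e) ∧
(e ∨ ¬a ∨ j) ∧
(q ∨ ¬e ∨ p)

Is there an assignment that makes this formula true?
Yes

Yes, the formula is satisfiable.

One satisfying assignment is: j=True, q=True, p=False, e=False, a=False

Verification: With this assignment, all 21 clauses evaluate to true.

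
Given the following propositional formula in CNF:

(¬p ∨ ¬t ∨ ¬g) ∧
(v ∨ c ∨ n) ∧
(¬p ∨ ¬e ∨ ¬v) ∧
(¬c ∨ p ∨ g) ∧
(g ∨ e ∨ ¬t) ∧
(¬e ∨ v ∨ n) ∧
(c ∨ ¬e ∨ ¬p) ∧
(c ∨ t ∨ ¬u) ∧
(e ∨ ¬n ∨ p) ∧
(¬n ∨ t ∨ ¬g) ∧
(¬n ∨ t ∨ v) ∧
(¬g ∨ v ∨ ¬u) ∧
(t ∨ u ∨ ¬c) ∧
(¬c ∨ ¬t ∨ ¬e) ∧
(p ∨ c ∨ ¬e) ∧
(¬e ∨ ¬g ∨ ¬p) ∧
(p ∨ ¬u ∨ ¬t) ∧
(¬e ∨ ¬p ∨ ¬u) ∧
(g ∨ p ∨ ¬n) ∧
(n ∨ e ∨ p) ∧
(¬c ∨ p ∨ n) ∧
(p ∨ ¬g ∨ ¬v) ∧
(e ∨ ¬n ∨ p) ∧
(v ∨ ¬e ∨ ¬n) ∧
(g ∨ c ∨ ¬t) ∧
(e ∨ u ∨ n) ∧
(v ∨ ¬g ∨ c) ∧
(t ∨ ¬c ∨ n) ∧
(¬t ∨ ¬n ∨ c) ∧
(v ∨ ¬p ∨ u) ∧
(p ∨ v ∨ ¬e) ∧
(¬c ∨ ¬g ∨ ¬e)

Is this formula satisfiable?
Yes

Yes, the formula is satisfiable.

One satisfying assignment is: v=True, n=True, e=False, t=False, c=True, u=True, g=False, p=True

Verification: With this assignment, all 32 clauses evaluate to true.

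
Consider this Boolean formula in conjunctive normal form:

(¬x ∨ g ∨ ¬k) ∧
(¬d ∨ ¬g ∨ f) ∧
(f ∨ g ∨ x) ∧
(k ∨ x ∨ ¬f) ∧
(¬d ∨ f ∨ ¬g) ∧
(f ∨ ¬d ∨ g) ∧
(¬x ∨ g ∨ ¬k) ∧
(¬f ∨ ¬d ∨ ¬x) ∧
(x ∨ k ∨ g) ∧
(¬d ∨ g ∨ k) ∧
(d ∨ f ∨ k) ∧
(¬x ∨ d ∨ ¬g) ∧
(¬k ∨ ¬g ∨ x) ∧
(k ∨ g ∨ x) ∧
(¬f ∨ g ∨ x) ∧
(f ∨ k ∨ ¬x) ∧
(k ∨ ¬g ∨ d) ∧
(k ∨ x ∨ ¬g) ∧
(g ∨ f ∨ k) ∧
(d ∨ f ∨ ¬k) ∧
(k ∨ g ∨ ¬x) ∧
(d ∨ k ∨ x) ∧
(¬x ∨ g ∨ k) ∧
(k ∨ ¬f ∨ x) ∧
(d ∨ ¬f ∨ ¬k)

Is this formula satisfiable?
No

No, the formula is not satisfiable.

No assignment of truth values to the variables can make all 25 clauses true simultaneously.

The formula is UNSAT (unsatisfiable).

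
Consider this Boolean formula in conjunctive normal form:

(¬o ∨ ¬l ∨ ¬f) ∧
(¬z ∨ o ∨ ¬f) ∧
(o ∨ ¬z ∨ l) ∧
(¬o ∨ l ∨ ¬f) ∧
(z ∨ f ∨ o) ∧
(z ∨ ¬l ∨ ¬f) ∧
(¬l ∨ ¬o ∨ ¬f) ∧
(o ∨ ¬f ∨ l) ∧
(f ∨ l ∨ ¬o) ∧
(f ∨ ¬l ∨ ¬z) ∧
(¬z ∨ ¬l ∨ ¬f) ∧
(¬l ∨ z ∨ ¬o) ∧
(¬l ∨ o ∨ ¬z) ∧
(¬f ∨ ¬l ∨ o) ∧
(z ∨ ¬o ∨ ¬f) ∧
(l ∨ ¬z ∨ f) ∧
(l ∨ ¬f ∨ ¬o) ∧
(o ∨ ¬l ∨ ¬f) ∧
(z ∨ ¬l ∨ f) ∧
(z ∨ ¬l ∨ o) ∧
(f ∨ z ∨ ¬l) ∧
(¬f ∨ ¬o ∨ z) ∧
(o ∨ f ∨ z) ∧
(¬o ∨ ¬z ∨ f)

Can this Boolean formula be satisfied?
No

No, the formula is not satisfiable.

No assignment of truth values to the variables can make all 24 clauses true simultaneously.

The formula is UNSAT (unsatisfiable).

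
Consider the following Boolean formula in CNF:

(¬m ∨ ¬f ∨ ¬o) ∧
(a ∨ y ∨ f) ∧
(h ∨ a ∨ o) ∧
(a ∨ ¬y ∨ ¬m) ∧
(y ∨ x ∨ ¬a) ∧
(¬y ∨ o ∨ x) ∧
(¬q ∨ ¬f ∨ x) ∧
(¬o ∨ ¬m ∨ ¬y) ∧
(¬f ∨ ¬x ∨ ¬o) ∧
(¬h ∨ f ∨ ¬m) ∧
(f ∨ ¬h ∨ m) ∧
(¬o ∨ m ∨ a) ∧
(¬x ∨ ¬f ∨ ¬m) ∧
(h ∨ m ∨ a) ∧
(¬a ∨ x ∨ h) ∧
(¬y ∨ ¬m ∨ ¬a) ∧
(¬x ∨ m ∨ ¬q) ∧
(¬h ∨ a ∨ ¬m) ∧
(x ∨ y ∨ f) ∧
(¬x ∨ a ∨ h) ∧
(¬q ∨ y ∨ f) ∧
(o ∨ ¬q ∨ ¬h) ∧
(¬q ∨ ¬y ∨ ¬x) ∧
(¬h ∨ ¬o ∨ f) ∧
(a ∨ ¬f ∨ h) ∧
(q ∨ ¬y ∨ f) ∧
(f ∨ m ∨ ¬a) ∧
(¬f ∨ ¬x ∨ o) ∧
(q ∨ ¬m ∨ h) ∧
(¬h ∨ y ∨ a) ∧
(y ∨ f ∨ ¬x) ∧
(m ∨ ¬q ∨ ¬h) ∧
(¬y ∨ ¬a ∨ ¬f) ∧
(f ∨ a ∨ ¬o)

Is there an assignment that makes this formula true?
No

No, the formula is not satisfiable.

No assignment of truth values to the variables can make all 34 clauses true simultaneously.

The formula is UNSAT (unsatisfiable).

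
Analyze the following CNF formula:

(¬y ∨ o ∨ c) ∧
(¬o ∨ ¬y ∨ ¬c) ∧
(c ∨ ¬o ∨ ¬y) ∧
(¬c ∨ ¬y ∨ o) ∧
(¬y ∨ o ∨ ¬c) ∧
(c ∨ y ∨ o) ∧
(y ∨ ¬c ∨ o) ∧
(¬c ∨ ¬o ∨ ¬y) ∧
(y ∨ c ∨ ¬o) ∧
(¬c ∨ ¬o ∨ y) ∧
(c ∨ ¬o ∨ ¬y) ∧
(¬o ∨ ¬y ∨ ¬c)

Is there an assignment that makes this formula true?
No

No, the formula is not satisfiable.

No assignment of truth values to the variables can make all 12 clauses true simultaneously.

The formula is UNSAT (unsatisfiable).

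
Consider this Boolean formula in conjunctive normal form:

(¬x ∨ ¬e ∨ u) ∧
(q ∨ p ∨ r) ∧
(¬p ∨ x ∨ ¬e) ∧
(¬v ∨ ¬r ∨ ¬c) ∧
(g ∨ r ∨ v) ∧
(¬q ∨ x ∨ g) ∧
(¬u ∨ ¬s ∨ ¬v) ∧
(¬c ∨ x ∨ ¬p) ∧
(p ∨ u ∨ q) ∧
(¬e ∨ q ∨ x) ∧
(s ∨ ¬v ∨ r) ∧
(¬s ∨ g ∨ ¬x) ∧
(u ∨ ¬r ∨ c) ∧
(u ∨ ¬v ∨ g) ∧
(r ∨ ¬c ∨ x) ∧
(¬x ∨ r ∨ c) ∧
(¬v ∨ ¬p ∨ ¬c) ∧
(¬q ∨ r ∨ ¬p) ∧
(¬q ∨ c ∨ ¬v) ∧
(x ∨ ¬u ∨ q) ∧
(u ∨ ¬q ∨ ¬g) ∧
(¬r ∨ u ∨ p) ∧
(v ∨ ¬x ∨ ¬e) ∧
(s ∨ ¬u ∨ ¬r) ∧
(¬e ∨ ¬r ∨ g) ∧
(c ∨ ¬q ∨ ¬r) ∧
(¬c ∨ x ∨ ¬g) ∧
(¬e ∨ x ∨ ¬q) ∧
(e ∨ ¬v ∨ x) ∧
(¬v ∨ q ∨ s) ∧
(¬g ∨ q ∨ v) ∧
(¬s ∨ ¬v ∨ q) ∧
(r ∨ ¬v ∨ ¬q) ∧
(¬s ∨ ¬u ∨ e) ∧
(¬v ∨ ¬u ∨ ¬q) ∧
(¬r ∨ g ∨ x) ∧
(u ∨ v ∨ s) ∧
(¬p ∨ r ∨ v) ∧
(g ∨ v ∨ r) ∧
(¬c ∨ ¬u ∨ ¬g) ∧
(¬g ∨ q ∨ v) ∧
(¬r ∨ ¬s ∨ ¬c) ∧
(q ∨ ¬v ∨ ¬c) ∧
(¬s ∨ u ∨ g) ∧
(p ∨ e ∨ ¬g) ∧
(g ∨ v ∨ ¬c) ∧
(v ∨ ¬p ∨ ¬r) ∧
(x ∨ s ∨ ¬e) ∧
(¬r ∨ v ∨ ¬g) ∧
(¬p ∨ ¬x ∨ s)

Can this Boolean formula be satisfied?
No

No, the formula is not satisfiable.

No assignment of truth values to the variables can make all 50 clauses true simultaneously.

The formula is UNSAT (unsatisfiable).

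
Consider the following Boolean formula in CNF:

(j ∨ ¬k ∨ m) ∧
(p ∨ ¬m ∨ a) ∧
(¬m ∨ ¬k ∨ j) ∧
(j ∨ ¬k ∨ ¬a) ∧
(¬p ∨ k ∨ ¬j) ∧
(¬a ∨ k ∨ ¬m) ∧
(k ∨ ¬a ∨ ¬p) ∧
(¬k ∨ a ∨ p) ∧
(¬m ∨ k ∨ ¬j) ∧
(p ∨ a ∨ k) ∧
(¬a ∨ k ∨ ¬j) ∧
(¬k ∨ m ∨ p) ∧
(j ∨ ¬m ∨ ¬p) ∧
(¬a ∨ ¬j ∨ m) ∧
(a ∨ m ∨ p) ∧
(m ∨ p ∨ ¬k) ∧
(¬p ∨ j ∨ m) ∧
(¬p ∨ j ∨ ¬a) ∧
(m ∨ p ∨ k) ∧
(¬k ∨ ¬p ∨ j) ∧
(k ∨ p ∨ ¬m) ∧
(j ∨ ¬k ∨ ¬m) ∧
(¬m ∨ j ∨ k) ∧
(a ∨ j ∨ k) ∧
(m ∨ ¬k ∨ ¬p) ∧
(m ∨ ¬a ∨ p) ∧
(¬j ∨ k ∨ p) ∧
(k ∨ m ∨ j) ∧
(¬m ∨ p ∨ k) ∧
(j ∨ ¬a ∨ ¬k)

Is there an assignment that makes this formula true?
Yes

Yes, the formula is satisfiable.

One satisfying assignment is: k=True, j=True, a=False, p=True, m=True

Verification: With this assignment, all 30 clauses evaluate to true.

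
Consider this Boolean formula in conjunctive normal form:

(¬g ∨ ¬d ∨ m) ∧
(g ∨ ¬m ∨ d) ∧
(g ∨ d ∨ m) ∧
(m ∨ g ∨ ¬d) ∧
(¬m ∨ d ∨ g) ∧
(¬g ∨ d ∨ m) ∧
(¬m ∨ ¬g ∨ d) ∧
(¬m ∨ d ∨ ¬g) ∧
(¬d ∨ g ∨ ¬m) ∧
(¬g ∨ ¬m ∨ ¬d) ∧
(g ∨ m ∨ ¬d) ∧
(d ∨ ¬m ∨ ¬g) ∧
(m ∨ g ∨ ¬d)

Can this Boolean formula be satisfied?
No

No, the formula is not satisfiable.

No assignment of truth values to the variables can make all 13 clauses true simultaneously.

The formula is UNSAT (unsatisfiable).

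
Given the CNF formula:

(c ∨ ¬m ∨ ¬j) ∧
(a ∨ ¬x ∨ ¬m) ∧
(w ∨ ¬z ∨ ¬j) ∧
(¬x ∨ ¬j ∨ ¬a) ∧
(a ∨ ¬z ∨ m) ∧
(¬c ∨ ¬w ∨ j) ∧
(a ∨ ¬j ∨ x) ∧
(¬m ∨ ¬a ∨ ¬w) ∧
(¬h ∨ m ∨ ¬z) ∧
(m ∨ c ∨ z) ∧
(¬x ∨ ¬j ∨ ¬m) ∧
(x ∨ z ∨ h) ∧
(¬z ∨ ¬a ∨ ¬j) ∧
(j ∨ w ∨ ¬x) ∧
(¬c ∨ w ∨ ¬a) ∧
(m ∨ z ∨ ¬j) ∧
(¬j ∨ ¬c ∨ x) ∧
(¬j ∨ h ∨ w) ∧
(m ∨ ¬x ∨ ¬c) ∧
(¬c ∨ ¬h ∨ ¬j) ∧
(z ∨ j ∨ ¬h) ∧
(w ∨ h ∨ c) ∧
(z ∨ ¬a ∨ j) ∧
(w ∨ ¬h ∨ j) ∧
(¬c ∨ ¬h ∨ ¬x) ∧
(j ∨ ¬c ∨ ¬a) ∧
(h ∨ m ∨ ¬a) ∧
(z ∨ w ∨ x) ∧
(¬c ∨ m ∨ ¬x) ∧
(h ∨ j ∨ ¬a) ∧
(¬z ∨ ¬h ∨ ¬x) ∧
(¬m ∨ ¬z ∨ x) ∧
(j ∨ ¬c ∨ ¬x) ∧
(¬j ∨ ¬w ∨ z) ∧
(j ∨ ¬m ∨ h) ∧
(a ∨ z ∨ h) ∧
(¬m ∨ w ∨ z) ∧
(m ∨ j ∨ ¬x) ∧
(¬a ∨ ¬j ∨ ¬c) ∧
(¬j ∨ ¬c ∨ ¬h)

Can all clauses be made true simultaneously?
No

No, the formula is not satisfiable.

No assignment of truth values to the variables can make all 40 clauses true simultaneously.

The formula is UNSAT (unsatisfiable).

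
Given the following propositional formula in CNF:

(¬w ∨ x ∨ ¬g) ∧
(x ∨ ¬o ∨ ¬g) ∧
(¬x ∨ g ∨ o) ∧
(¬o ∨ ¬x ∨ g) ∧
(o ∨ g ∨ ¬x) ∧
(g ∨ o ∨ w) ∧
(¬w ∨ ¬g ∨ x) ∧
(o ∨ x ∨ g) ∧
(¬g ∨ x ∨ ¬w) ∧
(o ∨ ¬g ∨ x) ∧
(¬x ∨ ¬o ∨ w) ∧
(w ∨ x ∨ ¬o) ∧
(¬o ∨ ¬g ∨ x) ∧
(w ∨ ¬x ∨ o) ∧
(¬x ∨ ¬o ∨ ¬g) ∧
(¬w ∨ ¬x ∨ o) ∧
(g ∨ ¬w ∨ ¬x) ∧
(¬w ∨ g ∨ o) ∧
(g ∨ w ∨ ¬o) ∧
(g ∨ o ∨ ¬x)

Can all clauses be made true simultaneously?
Yes

Yes, the formula is satisfiable.

One satisfying assignment is: x=False, g=False, o=True, w=True

Verification: With this assignment, all 20 clauses evaluate to true.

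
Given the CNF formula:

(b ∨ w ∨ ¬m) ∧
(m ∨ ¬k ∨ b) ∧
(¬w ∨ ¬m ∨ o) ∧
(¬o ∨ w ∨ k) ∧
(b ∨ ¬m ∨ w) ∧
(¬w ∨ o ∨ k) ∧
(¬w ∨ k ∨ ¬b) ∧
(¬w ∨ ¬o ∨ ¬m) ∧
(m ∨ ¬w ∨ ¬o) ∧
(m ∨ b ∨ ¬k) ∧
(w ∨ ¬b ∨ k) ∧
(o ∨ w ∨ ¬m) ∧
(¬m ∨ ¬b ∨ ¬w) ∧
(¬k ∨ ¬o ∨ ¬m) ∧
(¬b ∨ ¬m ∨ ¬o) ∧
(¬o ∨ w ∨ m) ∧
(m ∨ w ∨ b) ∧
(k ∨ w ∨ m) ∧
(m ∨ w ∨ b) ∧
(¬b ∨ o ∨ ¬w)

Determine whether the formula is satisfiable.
Yes

Yes, the formula is satisfiable.

One satisfying assignment is: k=True, w=False, b=True, o=False, m=False

Verification: With this assignment, all 20 clauses evaluate to true.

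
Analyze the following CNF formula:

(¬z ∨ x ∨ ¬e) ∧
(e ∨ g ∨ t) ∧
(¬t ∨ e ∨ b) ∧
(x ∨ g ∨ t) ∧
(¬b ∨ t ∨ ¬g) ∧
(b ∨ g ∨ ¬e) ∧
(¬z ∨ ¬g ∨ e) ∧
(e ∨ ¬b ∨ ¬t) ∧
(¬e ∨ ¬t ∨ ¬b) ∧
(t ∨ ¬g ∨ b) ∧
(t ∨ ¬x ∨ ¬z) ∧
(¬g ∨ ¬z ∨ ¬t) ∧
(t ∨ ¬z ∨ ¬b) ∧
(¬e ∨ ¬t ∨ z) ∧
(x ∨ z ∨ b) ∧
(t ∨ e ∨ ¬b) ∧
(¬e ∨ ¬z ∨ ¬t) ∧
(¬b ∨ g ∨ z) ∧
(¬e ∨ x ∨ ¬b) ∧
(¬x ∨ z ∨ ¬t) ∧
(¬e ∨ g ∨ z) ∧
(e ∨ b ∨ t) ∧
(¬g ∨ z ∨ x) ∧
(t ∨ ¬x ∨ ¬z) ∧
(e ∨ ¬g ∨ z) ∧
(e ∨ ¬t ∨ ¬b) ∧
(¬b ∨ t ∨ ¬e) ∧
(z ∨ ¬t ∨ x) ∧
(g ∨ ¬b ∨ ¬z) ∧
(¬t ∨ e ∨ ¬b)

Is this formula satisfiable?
No

No, the formula is not satisfiable.

No assignment of truth values to the variables can make all 30 clauses true simultaneously.

The formula is UNSAT (unsatisfiable).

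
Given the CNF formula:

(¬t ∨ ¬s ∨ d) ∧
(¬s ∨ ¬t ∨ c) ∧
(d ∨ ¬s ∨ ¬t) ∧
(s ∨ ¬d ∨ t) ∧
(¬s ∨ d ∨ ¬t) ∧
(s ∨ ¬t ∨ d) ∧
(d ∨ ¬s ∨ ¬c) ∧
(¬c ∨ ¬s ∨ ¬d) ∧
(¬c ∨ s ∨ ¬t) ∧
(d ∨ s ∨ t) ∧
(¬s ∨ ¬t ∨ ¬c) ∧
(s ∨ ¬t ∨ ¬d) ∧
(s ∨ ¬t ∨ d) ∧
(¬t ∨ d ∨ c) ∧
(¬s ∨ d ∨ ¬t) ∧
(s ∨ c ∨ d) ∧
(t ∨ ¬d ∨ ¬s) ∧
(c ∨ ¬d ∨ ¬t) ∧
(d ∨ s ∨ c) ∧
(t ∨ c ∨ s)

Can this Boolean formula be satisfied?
Yes

Yes, the formula is satisfiable.

One satisfying assignment is: c=False, s=True, d=False, t=False

Verification: With this assignment, all 20 clauses evaluate to true.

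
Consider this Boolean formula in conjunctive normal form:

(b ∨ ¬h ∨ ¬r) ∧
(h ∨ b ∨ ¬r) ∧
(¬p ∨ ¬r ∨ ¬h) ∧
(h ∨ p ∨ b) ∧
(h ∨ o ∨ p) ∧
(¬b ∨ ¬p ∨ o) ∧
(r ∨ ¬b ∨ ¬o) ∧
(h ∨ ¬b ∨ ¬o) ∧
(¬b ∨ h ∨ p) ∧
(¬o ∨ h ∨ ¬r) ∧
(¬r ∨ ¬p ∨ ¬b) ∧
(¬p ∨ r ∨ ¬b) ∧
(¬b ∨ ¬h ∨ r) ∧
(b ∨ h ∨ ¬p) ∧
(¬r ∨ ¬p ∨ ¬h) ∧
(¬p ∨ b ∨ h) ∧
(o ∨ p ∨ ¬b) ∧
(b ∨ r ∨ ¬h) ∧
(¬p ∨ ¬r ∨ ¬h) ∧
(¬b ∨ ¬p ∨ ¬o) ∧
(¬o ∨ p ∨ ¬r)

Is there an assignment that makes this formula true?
No

No, the formula is not satisfiable.

No assignment of truth values to the variables can make all 21 clauses true simultaneously.

The formula is UNSAT (unsatisfiable).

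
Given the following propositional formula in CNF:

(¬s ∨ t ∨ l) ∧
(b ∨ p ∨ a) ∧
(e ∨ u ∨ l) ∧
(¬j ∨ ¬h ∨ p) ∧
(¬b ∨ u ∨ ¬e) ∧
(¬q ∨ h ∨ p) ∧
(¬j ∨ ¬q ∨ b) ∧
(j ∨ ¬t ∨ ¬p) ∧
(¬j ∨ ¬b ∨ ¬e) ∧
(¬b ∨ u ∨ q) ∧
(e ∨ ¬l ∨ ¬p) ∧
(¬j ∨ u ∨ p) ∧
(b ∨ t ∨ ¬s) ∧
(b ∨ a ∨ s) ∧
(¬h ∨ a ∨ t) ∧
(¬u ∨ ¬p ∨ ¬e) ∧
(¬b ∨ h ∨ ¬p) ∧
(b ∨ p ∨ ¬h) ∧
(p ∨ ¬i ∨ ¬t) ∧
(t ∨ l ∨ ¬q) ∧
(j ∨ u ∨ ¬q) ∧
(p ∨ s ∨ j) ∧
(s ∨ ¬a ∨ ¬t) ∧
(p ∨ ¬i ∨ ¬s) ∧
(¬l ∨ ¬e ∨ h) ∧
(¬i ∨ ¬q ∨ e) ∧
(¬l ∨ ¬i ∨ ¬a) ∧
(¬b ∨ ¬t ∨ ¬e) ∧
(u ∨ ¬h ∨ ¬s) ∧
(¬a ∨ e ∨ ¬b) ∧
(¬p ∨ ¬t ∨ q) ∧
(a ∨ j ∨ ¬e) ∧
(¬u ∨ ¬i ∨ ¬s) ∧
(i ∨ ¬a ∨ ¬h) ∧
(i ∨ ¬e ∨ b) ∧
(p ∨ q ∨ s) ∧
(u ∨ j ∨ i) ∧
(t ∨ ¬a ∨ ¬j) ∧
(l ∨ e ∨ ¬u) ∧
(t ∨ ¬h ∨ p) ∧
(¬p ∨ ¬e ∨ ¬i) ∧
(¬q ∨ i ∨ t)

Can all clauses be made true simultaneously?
Yes

Yes, the formula is satisfiable.

One satisfying assignment is: a=True, i=False, s=True, l=True, q=False, e=False, j=False, h=False, u=True, b=False, p=False, t=True

Verification: With this assignment, all 42 clauses evaluate to true.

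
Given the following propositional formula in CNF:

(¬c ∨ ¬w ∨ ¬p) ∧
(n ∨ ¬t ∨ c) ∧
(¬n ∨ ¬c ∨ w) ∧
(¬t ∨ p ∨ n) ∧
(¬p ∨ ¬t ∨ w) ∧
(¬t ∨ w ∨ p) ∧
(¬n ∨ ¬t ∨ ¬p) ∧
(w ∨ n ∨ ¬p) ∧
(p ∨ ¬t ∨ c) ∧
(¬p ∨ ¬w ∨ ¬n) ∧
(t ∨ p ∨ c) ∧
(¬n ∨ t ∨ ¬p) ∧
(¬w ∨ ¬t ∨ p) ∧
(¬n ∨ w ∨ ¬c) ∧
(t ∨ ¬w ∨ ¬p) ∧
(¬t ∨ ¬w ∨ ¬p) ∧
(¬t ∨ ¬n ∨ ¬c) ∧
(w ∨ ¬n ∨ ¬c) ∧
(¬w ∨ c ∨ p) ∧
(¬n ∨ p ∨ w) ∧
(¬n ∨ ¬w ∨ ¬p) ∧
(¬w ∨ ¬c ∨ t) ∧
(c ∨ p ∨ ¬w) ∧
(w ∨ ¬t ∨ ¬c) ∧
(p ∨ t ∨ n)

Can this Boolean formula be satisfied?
No

No, the formula is not satisfiable.

No assignment of truth values to the variables can make all 25 clauses true simultaneously.

The formula is UNSAT (unsatisfiable).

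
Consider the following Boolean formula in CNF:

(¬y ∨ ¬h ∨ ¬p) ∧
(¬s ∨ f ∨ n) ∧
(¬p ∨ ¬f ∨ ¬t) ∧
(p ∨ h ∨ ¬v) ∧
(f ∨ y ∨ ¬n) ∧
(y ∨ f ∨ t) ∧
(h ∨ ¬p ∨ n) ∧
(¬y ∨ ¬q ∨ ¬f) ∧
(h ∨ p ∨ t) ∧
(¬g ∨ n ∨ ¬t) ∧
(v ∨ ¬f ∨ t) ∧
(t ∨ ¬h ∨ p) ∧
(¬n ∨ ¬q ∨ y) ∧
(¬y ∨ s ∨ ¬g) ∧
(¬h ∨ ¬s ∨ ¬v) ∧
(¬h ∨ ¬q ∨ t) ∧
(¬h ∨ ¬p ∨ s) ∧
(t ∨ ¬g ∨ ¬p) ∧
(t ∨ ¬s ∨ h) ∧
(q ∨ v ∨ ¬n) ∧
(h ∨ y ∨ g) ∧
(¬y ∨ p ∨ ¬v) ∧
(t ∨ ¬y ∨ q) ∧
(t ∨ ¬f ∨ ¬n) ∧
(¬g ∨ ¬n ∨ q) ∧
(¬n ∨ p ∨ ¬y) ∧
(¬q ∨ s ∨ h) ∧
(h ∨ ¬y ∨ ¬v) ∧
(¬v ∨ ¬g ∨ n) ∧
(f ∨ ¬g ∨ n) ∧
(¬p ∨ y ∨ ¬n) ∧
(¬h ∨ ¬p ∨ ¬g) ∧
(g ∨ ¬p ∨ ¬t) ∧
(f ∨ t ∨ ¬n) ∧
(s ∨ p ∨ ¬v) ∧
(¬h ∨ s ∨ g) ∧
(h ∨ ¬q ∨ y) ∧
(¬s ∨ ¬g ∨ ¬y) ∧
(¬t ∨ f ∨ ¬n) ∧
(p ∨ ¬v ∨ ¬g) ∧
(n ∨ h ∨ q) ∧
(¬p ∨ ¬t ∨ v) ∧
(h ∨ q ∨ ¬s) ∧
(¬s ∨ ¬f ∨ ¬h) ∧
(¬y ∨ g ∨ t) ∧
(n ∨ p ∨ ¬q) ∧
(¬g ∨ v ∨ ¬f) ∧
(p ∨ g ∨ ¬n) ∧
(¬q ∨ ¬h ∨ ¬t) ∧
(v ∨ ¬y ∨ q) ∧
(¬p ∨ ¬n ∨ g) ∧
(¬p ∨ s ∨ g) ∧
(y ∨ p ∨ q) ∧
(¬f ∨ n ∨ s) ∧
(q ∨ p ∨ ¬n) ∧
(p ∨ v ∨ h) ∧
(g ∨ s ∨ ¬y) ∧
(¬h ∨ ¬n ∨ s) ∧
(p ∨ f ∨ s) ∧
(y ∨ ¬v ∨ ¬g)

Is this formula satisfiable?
No

No, the formula is not satisfiable.

No assignment of truth values to the variables can make all 60 clauses true simultaneously.

The formula is UNSAT (unsatisfiable).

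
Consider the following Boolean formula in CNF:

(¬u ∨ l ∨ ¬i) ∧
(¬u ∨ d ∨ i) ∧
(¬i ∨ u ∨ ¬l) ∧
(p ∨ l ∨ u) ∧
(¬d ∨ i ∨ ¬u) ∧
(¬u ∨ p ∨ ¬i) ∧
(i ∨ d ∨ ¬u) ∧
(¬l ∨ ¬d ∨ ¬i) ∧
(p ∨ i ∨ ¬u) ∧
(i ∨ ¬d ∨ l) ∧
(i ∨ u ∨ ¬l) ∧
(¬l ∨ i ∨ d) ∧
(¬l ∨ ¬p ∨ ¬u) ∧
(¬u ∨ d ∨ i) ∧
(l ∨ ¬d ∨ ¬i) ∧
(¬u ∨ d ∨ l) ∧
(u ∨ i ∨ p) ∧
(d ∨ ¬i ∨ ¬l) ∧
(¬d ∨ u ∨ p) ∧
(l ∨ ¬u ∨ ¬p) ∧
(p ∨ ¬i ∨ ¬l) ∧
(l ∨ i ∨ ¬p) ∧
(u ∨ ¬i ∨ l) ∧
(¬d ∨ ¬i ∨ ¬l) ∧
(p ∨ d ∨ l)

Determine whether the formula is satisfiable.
No

No, the formula is not satisfiable.

No assignment of truth values to the variables can make all 25 clauses true simultaneously.

The formula is UNSAT (unsatisfiable).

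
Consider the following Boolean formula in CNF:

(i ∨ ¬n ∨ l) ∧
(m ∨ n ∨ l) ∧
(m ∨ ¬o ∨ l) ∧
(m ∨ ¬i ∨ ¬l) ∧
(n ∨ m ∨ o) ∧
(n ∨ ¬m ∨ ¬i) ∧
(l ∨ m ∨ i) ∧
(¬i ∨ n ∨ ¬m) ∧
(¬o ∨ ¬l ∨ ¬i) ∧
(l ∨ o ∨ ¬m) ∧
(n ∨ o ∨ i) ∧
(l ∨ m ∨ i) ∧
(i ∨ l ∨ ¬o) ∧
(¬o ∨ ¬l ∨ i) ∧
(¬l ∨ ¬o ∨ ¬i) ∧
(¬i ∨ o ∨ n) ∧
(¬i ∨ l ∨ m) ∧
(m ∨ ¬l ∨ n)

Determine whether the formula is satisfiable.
Yes

Yes, the formula is satisfiable.

One satisfying assignment is: m=True, n=True, i=True, o=True, l=False

Verification: With this assignment, all 18 clauses evaluate to true.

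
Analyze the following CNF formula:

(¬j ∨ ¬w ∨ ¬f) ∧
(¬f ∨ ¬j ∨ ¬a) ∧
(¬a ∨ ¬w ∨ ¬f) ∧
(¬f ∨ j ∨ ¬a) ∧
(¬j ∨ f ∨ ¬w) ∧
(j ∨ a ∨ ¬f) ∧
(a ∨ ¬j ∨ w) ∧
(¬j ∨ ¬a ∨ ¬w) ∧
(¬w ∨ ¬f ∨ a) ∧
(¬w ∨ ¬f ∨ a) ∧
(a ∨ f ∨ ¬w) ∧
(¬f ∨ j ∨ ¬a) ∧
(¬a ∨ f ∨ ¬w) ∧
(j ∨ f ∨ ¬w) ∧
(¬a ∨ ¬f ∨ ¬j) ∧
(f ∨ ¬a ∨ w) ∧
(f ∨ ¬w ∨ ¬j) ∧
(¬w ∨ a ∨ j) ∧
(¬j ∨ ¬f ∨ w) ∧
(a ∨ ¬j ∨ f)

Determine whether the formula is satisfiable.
Yes

Yes, the formula is satisfiable.

One satisfying assignment is: a=False, j=False, f=False, w=False

Verification: With this assignment, all 20 clauses evaluate to true.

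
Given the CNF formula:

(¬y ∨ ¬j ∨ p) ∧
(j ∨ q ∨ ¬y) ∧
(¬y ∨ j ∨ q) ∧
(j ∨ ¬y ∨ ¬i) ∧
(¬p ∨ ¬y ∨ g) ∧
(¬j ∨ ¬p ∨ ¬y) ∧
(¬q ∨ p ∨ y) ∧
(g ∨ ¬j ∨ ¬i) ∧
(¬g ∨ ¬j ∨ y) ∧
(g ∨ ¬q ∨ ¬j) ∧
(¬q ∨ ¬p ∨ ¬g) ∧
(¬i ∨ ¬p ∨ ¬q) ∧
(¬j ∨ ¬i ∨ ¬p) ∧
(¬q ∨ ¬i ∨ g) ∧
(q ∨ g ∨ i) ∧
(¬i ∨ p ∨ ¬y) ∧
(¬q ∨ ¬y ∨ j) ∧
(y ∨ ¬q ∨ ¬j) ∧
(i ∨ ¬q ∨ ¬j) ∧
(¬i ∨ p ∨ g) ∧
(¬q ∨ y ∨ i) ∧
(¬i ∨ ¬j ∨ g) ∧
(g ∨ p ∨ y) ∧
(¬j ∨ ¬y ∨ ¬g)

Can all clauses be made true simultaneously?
Yes

Yes, the formula is satisfiable.

One satisfying assignment is: q=False, g=True, i=False, y=False, p=False, j=False

Verification: With this assignment, all 24 clauses evaluate to true.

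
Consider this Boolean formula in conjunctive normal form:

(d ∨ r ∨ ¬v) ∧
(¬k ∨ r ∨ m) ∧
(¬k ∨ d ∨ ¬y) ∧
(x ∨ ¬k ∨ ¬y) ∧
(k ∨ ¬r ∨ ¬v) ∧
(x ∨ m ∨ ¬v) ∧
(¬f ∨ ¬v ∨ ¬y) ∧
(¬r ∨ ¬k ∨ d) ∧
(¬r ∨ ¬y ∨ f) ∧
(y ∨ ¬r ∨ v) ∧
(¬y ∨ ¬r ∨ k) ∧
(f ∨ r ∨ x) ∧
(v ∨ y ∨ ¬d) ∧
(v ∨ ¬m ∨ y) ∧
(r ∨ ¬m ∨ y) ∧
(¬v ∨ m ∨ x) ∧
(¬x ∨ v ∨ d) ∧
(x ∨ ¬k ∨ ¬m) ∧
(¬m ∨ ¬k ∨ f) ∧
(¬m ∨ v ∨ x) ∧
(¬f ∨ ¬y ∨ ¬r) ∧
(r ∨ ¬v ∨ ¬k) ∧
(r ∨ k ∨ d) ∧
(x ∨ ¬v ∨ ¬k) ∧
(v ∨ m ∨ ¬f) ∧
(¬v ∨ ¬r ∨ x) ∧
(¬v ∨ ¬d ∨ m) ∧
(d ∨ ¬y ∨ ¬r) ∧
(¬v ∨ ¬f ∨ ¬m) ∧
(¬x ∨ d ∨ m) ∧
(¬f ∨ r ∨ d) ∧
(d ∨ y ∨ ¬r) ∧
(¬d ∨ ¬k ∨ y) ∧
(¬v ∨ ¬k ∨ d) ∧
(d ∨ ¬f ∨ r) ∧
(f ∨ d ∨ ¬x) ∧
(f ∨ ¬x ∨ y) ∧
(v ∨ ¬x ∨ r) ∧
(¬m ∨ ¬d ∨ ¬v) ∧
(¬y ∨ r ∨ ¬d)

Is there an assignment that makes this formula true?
No

No, the formula is not satisfiable.

No assignment of truth values to the variables can make all 40 clauses true simultaneously.

The formula is UNSAT (unsatisfiable).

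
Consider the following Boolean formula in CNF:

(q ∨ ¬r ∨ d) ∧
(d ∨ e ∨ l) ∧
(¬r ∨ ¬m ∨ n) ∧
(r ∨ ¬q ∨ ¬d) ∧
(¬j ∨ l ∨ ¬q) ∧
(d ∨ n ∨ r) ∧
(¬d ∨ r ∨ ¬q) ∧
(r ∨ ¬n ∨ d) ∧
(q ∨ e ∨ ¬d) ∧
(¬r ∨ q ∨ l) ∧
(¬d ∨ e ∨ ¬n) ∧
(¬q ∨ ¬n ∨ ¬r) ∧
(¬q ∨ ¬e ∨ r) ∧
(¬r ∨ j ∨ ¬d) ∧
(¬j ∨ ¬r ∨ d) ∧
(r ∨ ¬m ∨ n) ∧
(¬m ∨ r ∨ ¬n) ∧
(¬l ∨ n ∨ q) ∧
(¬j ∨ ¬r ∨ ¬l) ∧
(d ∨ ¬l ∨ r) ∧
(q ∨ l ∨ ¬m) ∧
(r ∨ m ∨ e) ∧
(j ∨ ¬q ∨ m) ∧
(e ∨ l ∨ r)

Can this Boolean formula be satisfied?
Yes

Yes, the formula is satisfiable.

One satisfying assignment is: n=False, m=False, r=False, q=False, e=True, d=True, j=False, l=False

Verification: With this assignment, all 24 clauses evaluate to true.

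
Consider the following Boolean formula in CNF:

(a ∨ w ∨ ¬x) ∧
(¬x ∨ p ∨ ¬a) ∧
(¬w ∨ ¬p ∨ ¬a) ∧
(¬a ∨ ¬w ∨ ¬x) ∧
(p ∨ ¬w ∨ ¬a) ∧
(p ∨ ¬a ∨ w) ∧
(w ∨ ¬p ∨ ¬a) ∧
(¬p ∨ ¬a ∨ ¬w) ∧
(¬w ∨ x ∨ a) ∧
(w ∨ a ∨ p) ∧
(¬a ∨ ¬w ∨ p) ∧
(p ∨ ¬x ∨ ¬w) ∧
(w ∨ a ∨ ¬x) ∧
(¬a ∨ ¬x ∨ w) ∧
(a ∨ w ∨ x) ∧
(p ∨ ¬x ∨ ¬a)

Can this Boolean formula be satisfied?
Yes

Yes, the formula is satisfiable.

One satisfying assignment is: x=True, a=False, p=True, w=True

Verification: With this assignment, all 16 clauses evaluate to true.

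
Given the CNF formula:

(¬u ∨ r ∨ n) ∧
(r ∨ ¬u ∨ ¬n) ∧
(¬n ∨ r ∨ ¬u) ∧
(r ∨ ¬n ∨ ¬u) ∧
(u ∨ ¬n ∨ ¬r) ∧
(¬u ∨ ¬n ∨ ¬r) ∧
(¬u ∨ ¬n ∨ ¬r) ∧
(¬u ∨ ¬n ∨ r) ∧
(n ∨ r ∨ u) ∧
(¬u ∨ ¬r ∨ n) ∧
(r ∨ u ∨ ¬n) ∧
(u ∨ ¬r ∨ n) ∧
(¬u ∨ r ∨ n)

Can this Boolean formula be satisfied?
No

No, the formula is not satisfiable.

No assignment of truth values to the variables can make all 13 clauses true simultaneously.

The formula is UNSAT (unsatisfiable).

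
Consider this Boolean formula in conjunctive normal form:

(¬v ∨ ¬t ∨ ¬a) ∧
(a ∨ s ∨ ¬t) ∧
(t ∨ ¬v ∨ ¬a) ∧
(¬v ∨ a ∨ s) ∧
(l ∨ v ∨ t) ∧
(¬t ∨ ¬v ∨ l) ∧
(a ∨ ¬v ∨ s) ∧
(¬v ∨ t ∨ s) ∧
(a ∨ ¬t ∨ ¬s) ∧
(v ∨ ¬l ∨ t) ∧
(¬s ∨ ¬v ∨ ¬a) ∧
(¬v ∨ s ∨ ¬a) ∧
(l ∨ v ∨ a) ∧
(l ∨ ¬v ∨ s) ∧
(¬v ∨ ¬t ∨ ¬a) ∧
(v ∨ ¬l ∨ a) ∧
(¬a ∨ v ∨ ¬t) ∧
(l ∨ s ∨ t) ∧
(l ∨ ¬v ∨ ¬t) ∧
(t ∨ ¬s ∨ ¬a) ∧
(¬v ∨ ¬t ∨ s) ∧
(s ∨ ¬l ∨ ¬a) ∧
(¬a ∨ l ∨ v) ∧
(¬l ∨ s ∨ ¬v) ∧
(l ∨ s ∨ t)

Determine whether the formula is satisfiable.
Yes

Yes, the formula is satisfiable.

One satisfying assignment is: a=False, l=False, t=False, s=True, v=True

Verification: With this assignment, all 25 clauses evaluate to true.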